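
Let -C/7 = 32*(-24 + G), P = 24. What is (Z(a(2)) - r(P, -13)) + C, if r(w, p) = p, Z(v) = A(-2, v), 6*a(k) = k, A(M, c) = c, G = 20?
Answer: 2728/3 ≈ 909.33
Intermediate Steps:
a(k) = k/6
Z(v) = v
C = 896 (C = -224*(-24 + 20) = -224*(-4) = -7*(-128) = 896)
(Z(a(2)) - r(P, -13)) + C = ((1/6)*2 - 1*(-13)) + 896 = (1/3 + 13) + 896 = 40/3 + 896 = 2728/3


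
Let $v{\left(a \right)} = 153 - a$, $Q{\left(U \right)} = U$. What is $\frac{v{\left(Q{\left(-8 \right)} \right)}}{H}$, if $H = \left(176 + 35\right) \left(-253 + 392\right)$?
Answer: $\frac{161}{29329} \approx 0.0054894$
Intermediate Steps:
$H = 29329$ ($H = 211 \cdot 139 = 29329$)
$\frac{v{\left(Q{\left(-8 \right)} \right)}}{H} = \frac{153 - -8}{29329} = \left(153 + 8\right) \frac{1}{29329} = 161 \cdot \frac{1}{29329} = \frac{161}{29329}$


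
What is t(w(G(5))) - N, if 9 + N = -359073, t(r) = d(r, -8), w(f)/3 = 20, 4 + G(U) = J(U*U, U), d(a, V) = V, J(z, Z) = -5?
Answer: 359074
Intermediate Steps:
G(U) = -9 (G(U) = -4 - 5 = -9)
w(f) = 60 (w(f) = 3*20 = 60)
t(r) = -8
N = -359082 (N = -9 - 359073 = -359082)
t(w(G(5))) - N = -8 - 1*(-359082) = -8 + 359082 = 359074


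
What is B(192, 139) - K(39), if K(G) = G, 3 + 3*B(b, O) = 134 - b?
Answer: -178/3 ≈ -59.333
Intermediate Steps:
B(b, O) = 131/3 - b/3 (B(b, O) = -1 + (134 - b)/3 = -1 + (134/3 - b/3) = 131/3 - b/3)
B(192, 139) - K(39) = (131/3 - ⅓*192) - 1*39 = (131/3 - 64) - 39 = -61/3 - 39 = -178/3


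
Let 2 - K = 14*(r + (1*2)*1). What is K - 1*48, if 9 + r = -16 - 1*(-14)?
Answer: 80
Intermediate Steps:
r = -11 (r = -9 + (-16 - 1*(-14)) = -9 + (-16 + 14) = -9 - 2 = -11)
K = 128 (K = 2 - 14*(-11 + (1*2)*1) = 2 - 14*(-11 + 2*1) = 2 - 14*(-11 + 2) = 2 - 14*(-9) = 2 - 1*(-126) = 2 + 126 = 128)
K - 1*48 = 128 - 1*48 = 128 - 48 = 80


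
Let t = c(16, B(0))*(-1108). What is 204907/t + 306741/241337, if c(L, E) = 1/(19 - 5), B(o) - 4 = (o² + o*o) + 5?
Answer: -345991550099/133700698 ≈ -2587.8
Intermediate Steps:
B(o) = 9 + 2*o² (B(o) = 4 + ((o² + o*o) + 5) = 4 + ((o² + o²) + 5) = 4 + (2*o² + 5) = 4 + (5 + 2*o²) = 9 + 2*o²)
c(L, E) = 1/14
t = -554/7 (t = (1/14)*(-1108) = -554/7 ≈ -79.143)
204907/t + 306741/241337 = 204907/(-554/7) + 306741/241337 = 204907*(-7/554) + 306741*(1/241337) = -1434349/554 + 306741/241337 = -345991550099/133700698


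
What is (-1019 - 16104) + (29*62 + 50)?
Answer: -15275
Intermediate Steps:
(-1019 - 16104) + (29*62 + 50) = -17123 + (1798 + 50) = -17123 + 1848 = -15275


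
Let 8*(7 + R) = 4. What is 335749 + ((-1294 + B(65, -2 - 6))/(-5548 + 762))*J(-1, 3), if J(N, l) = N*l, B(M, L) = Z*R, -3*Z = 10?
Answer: 1606890897/4786 ≈ 3.3575e+5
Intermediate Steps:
R = -13/2 (R = -7 + (⅛)*4 = -7 + ½ = -13/2 ≈ -6.5000)
Z = -10/3 (Z = -⅓*10 = -10/3 ≈ -3.3333)
B(M, L) = 65/3 (B(M, L) = -10/3*(-13/2) = 65/3)
335749 + ((-1294 + B(65, -2 - 6))/(-5548 + 762))*J(-1, 3) = 335749 + ((-1294 + 65/3)/(-5548 + 762))*(-1*3) = 335749 - 3817/3/(-4786)*(-3) = 335749 - 3817/3*(-1/4786)*(-3) = 335749 + (3817/14358)*(-3) = 335749 - 3817/4786 = 1606890897/4786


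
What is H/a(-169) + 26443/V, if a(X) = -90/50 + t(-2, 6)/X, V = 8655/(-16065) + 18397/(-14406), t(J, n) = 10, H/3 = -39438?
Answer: 102852866396952/2095822399 ≈ 49075.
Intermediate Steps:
H = -118314 (H = 3*(-39438) = -118314)
V = -1334069/734706 (V = 8655*(-1/16065) + 18397*(-1/14406) = -577/1071 - 18397/14406 = -1334069/734706 ≈ -1.8158)
a(X) = -9/5 + 10/X (a(X) = -90/50 + 10/X = -90*1/50 + 10/X = -9/5 + 10/X)
H/a(-169) + 26443/V = -118314/(-9/5 + 10/(-169)) + 26443/(-1334069/734706) = -118314/(-9/5 + 10*(-1/169)) + 26443*(-734706/1334069) = -118314/(-9/5 - 10/169) - 19427830758/1334069 = -118314/(-1571/845) - 19427830758/1334069 = -118314*(-845/1571) - 19427830758/1334069 = 99975330/1571 - 19427830758/1334069 = 102852866396952/2095822399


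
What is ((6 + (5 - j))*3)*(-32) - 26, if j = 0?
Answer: -1082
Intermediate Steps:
((6 + (5 - j))*3)*(-32) - 26 = ((6 + (5 - 1*0))*3)*(-32) - 26 = ((6 + (5 + 0))*3)*(-32) - 26 = ((6 + 5)*3)*(-32) - 26 = (11*3)*(-32) - 26 = 33*(-32) - 26 = -1056 - 26 = -1082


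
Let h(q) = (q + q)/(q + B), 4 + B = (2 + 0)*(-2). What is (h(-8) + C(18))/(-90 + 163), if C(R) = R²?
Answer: 325/73 ≈ 4.4521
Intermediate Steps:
B = -8 (B = -4 + (2 + 0)*(-2) = -4 + 2*(-2) = -4 - 4 = -8)
h(q) = 2*q/(-8 + q) (h(q) = (q + q)/(q - 8) = (2*q)/(-8 + q) = 2*q/(-8 + q))
(h(-8) + C(18))/(-90 + 163) = (2*(-8)/(-8 - 8) + 18²)/(-90 + 163) = (2*(-8)/(-16) + 324)/73 = (2*(-8)*(-1/16) + 324)*(1/73) = (1 + 324)*(1/73) = 325*(1/73) = 325/73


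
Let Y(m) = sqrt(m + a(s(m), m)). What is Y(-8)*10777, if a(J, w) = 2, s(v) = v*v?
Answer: 10777*I*sqrt(6) ≈ 26398.0*I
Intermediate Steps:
s(v) = v**2
Y(m) = sqrt(2 + m) (Y(m) = sqrt(m + 2) = sqrt(2 + m))
Y(-8)*10777 = sqrt(2 - 8)*10777 = sqrt(-6)*10777 = (I*sqrt(6))*10777 = 10777*I*sqrt(6)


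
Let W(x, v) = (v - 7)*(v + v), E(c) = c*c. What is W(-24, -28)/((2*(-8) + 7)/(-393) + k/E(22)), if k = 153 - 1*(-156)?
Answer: 124271840/41931 ≈ 2963.7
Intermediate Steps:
E(c) = c²
k = 309 (k = 153 + 156 = 309)
W(x, v) = 2*v*(-7 + v) (W(x, v) = (-7 + v)*(2*v) = 2*v*(-7 + v))
W(-24, -28)/((2*(-8) + 7)/(-393) + k/E(22)) = (2*(-28)*(-7 - 28))/((2*(-8) + 7)/(-393) + 309/(22²)) = (2*(-28)*(-35))/((-16 + 7)*(-1/393) + 309/484) = 1960/(-9*(-1/393) + 309*(1/484)) = 1960/(3/131 + 309/484) = 1960/(41931/63404) = 1960*(63404/41931) = 124271840/41931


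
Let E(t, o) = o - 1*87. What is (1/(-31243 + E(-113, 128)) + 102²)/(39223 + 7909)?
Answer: 324625607/1470612664 ≈ 0.22074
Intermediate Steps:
E(t, o) = -87 + o (E(t, o) = o - 87 = -87 + o)
(1/(-31243 + E(-113, 128)) + 102²)/(39223 + 7909) = (1/(-31243 + (-87 + 128)) + 102²)/(39223 + 7909) = (1/(-31243 + 41) + 10404)/47132 = (1/(-31202) + 10404)*(1/47132) = (-1/31202 + 10404)*(1/47132) = (324625607/31202)*(1/47132) = 324625607/1470612664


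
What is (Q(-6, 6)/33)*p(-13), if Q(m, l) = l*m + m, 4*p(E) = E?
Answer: 91/22 ≈ 4.1364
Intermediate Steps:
p(E) = E/4
Q(m, l) = m + l*m
(Q(-6, 6)/33)*p(-13) = (-6*(1 + 6)/33)*((¼)*(-13)) = (-6*7*(1/33))*(-13/4) = -42*1/33*(-13/4) = -14/11*(-13/4) = 91/22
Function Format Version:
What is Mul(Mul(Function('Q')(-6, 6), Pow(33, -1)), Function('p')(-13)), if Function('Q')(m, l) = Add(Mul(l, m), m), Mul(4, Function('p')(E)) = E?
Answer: Rational(91, 22) ≈ 4.1364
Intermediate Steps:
Function('p')(E) = Mul(Rational(1, 4), E)
Function('Q')(m, l) = Add(m, Mul(l, m))
Mul(Mul(Function('Q')(-6, 6), Pow(33, -1)), Function('p')(-13)) = Mul(Mul(Mul(-6, Add(1, 6)), Pow(33, -1)), Mul(Rational(1, 4), -13)) = Mul(Mul(Mul(-6, 7), Rational(1, 33)), Rational(-13, 4)) = Mul(Mul(-42, Rational(1, 33)), Rational(-13, 4)) = Mul(Rational(-14, 11), Rational(-13, 4)) = Rational(91, 22)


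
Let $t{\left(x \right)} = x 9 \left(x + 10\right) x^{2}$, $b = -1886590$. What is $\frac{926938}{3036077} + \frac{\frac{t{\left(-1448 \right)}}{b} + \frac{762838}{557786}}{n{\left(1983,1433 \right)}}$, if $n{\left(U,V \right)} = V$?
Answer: $- \frac{16634828566105101044671377}{1144574638505934630335} \approx -14534.0$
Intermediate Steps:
$t{\left(x \right)} = 9 x^{3} \left(10 + x\right)$ ($t{\left(x \right)} = 9 x \left(10 + x\right) x^{2} = 9 x x^{2} \left(10 + x\right) = 9 x^{3} \left(10 + x\right)$)
$\frac{926938}{3036077} + \frac{\frac{t{\left(-1448 \right)}}{b} + \frac{762838}{557786}}{n{\left(1983,1433 \right)}} = \frac{926938}{3036077} + \frac{\frac{9 \left(-1448\right)^{3} \left(10 - 1448\right)}{-1886590} + \frac{762838}{557786}}{1433} = 926938 \cdot \frac{1}{3036077} + \left(9 \left(-3036027392\right) \left(-1438\right) \left(- \frac{1}{1886590}\right) + 762838 \cdot \frac{1}{557786}\right) \frac{1}{1433} = \frac{926938}{3036077} + \left(39292266507264 \left(- \frac{1}{1886590}\right) + \frac{381419}{278893}\right) \frac{1}{1433} = \frac{926938}{3036077} + \left(- \frac{19646133253632}{943295} + \frac{381419}{278893}\right) \frac{1}{1433} = \frac{926938}{3036077} - \frac{5479168681714553771}{376991307699355} = - \frac{16634828566105101044671377}{1144574638505934630335}$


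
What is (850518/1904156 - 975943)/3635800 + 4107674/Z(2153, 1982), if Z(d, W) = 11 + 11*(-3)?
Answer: -1421900178194203209/7615443423280 ≈ -1.8671e+5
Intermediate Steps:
Z(d, W) = -22 (Z(d, W) = 11 - 33 = -22)
(850518/1904156 - 975943)/3635800 + 4107674/Z(2153, 1982) = (850518/1904156 - 975943)/3635800 + 4107674/(-22) = (850518*(1/1904156) - 975943)*(1/3635800) + 4107674*(-1/22) = (425259/952078 - 975943)*(1/3635800) - 2053837/11 = -929173434295/952078*1/3635800 - 2053837/11 = -185834686859/692313038480 - 2053837/11 = -1421900178194203209/7615443423280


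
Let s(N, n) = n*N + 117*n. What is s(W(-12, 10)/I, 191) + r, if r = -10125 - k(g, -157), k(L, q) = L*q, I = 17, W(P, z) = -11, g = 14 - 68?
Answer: 61547/17 ≈ 3620.4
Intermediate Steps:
g = -54
s(N, n) = 117*n + N*n (s(N, n) = N*n + 117*n = 117*n + N*n)
r = -18603 (r = -10125 - (-54)*(-157) = -10125 - 1*8478 = -10125 - 8478 = -18603)
s(W(-12, 10)/I, 191) + r = 191*(117 - 11/17) - 18603 = 191*(1978/17) - 18603 = 377798/17 - 18603 = 61547/17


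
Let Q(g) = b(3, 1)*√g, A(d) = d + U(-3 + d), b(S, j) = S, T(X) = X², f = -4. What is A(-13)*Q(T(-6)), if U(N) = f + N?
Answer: -594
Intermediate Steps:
U(N) = -4 + N
A(d) = -7 + 2*d (A(d) = d + (-4 + (-3 + d)) = d + (-7 + d) = -7 + 2*d)
Q(g) = 3*√g
A(-13)*Q(T(-6)) = (-7 + 2*(-13))*(3*√((-6)²)) = (-7 - 26)*(3*√36) = -99*6 = -33*18 = -594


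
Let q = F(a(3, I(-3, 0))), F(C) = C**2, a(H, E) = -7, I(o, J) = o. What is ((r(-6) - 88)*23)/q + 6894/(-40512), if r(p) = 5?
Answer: -12945869/330848 ≈ -39.129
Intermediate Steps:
q = 49 (q = (-7)**2 = 49)
((r(-6) - 88)*23)/q + 6894/(-40512) = ((5 - 88)*23)/49 + 6894/(-40512) = -83*23*(1/49) + 6894*(-1/40512) = -1909*1/49 - 1149/6752 = -1909/49 - 1149/6752 = -12945869/330848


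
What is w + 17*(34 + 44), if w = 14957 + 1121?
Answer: 17404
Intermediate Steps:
w = 16078
w + 17*(34 + 44) = 16078 + 17*(34 + 44) = 16078 + 17*78 = 16078 + 1326 = 17404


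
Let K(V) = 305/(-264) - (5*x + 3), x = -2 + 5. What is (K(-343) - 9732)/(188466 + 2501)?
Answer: -2574305/50415288 ≈ -0.051062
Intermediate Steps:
x = 3
K(V) = -5057/264 (K(V) = 305/(-264) - (5*3 + 3) = 305*(-1/264) - (15 + 3) = -305/264 - 1*18 = -305/264 - 18 = -5057/264)
(K(-343) - 9732)/(188466 + 2501) = (-5057/264 - 9732)/(188466 + 2501) = -2574305/264/190967 = -2574305/264*1/190967 = -2574305/50415288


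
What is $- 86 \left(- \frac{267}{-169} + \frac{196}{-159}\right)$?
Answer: $- \frac{802294}{26871} \approx -29.857$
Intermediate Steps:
$- 86 \left(- \frac{267}{-169} + \frac{196}{-159}\right) = - 86 \left(\left(-267\right) \left(- \frac{1}{169}\right) + 196 \left(- \frac{1}{159}\right)\right) = - 86 \left(\frac{267}{169} - \frac{196}{159}\right) = \left(-86\right) \frac{9329}{26871} = - \frac{802294}{26871}$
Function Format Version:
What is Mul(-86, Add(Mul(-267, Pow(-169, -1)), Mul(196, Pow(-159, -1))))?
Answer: Rational(-802294, 26871) ≈ -29.857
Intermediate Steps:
Mul(-86, Add(Mul(-267, Pow(-169, -1)), Mul(196, Pow(-159, -1)))) = Mul(-86, Add(Mul(-267, Rational(-1, 169)), Mul(196, Rational(-1, 159)))) = Mul(-86, Add(Rational(267, 169), Rational(-196, 159))) = Mul(-86, Rational(9329, 26871)) = Rational(-802294, 26871)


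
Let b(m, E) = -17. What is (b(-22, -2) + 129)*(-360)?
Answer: -40320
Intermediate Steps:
(b(-22, -2) + 129)*(-360) = (-17 + 129)*(-360) = 112*(-360) = -40320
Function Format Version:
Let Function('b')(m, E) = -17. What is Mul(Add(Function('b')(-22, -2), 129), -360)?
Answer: -40320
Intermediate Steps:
Mul(Add(Function('b')(-22, -2), 129), -360) = Mul(Add(-17, 129), -360) = Mul(112, -360) = -40320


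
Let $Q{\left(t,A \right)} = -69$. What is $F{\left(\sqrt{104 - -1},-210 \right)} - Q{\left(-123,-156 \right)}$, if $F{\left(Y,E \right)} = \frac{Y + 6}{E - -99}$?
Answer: $\frac{2551}{37} - \frac{\sqrt{105}}{111} \approx 68.854$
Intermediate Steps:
$F{\left(Y,E \right)} = \frac{6 + Y}{99 + E}$ ($F{\left(Y,E \right)} = \frac{6 + Y}{E + 99} = \frac{6 + Y}{99 + E}$)
$F{\left(\sqrt{104 - -1},-210 \right)} - Q{\left(-123,-156 \right)} = \frac{6 + \sqrt{104 - -1}}{99 - 210} - -69 = \frac{6 + \sqrt{104 + \left(-35 + 36\right)}}{-111} + 69 = - \frac{6 + \sqrt{104 + 1}}{111} + 69 = - \frac{6 + \sqrt{105}}{111} + 69 = \left(- \frac{2}{37} - \frac{\sqrt{105}}{111}\right) + 69 = \frac{2551}{37} - \frac{\sqrt{105}}{111}$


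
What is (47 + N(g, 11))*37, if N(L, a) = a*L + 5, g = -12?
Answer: -2960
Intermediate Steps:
N(L, a) = 5 + L*a (N(L, a) = L*a + 5 = 5 + L*a)
(47 + N(g, 11))*37 = (47 + (5 - 12*11))*37 = (47 + (5 - 132))*37 = (47 - 127)*37 = -80*37 = -2960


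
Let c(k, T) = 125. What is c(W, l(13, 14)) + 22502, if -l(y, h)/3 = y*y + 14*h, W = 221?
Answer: 22627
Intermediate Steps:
l(y, h) = -42*h - 3*y² (l(y, h) = -3*(y*y + 14*h) = -3*(y² + 14*h) = -42*h - 3*y²)
c(W, l(13, 14)) + 22502 = 125 + 22502 = 22627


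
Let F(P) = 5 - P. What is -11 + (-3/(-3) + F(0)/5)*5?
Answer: -1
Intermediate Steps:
-11 + (-3/(-3) + F(0)/5)*5 = -11 + (-3/(-3) + (5 - 1*0)/5)*5 = -11 + (-3*(-⅓) + (5 + 0)*(⅕))*5 = -11 + (1 + 5*(⅕))*5 = -11 + (1 + 1)*5 = -11 + 2*5 = -11 + 10 = -1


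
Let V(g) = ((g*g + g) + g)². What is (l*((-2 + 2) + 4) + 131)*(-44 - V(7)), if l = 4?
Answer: -589911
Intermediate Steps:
V(g) = (g² + 2*g)² (V(g) = ((g² + g) + g)² = ((g + g²) + g)² = (g² + 2*g)²)
(l*((-2 + 2) + 4) + 131)*(-44 - V(7)) = (4*((-2 + 2) + 4) + 131)*(-44 - 7²*(2 + 7)²) = (4*(0 + 4) + 131)*(-44 - 49*9²) = (4*4 + 131)*(-44 - 49*81) = (16 + 131)*(-44 - 1*3969) = 147*(-44 - 3969) = 147*(-4013) = -589911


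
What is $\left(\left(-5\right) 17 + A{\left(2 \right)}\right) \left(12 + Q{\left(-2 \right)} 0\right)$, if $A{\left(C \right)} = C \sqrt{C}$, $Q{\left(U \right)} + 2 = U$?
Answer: $-1020 + 24 \sqrt{2} \approx -986.06$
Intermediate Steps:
$Q{\left(U \right)} = -2 + U$
$A{\left(C \right)} = C^{\frac{3}{2}}$
$\left(\left(-5\right) 17 + A{\left(2 \right)}\right) \left(12 + Q{\left(-2 \right)} 0\right) = \left(\left(-5\right) 17 + 2^{\frac{3}{2}}\right) \left(12 + \left(-2 - 2\right) 0\right) = \left(-85 + 2 \sqrt{2}\right) \left(12 - 0\right) = \left(-85 + 2 \sqrt{2}\right) \left(12 + 0\right) = \left(-85 + 2 \sqrt{2}\right) 12 = -1020 + 24 \sqrt{2}$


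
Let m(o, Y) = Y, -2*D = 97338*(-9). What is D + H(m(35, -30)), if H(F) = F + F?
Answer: 437961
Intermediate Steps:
D = 438021 (D = -48669*(-9) = -½*(-876042) = 438021)
H(F) = 2*F
D + H(m(35, -30)) = 438021 + 2*(-30) = 438021 - 60 = 437961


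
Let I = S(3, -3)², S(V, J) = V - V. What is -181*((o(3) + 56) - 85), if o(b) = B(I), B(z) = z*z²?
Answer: 5249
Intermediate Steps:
S(V, J) = 0
I = 0 (I = 0² = 0)
B(z) = z³
o(b) = 0 (o(b) = 0³ = 0)
-181*((o(3) + 56) - 85) = -181*((0 + 56) - 85) = -181*(56 - 85) = -181*(-29) = 5249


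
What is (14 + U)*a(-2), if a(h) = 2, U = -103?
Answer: -178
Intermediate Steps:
(14 + U)*a(-2) = (14 - 103)*2 = -89*2 = -178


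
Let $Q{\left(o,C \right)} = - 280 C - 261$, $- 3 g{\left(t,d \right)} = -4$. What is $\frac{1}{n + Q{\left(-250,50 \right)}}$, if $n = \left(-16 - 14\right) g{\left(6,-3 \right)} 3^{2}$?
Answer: $- \frac{1}{14621} \approx -6.8395 \cdot 10^{-5}$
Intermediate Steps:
$g{\left(t,d \right)} = \frac{4}{3}$ ($g{\left(t,d \right)} = \left(- \frac{1}{3}\right) \left(-4\right) = \frac{4}{3}$)
$Q{\left(o,C \right)} = -261 - 280 C$
$n = -360$ ($n = \left(-16 - 14\right) \frac{4}{3} \cdot 3^{2} = \left(-16 - 14\right) \frac{4}{3} \cdot 9 = \left(-30\right) \frac{4}{3} \cdot 9 = \left(-40\right) 9 = -360$)
$\frac{1}{n + Q{\left(-250,50 \right)}} = \frac{1}{-360 - 14261} = \frac{1}{-14621} = - \frac{1}{14621}$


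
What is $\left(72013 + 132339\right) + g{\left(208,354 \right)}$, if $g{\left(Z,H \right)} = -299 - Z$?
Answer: $203845$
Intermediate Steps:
$\left(72013 + 132339\right) + g{\left(208,354 \right)} = \left(72013 + 132339\right) - 507 = 204352 - 507 = 203845$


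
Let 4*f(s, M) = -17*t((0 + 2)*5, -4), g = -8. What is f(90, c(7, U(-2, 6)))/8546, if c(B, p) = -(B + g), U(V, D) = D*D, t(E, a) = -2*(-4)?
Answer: -17/4273 ≈ -0.0039785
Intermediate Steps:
t(E, a) = 8
U(V, D) = D²
c(B, p) = 8 - B (c(B, p) = -(B - 8) = -(-8 + B) = 8 - B)
f(s, M) = -34 (f(s, M) = (-17*8)/4 = (¼)*(-136) = -34)
f(90, c(7, U(-2, 6)))/8546 = -34/8546 = -34*1/8546 = -17/4273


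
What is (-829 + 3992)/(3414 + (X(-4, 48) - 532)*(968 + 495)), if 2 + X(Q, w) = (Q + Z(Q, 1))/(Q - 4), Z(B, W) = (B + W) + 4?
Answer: -25304/6218235 ≈ -0.0040693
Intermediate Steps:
Z(B, W) = 4 + B + W
X(Q, w) = -2 + (5 + 2*Q)/(-4 + Q) (X(Q, w) = -2 + (Q + (4 + Q + 1))/(Q - 4) = -2 + (Q + (5 + Q))/(-4 + Q) = -2 + (5 + 2*Q)/(-4 + Q))
(-829 + 3992)/(3414 + (X(-4, 48) - 532)*(968 + 495)) = (-829 + 3992)/(3414 + (13/(-4 - 4) - 532)*(968 + 495)) = 3163/(3414 + (13/(-8) - 532)*1463) = 3163/(3414 + (13*(-1/8) - 532)*1463) = 3163/(3414 + (-13/8 - 532)*1463) = 3163/(3414 - 4269/8*1463) = 3163/(3414 - 6245547/8) = 3163/(-6218235/8) = 3163*(-8/6218235) = -25304/6218235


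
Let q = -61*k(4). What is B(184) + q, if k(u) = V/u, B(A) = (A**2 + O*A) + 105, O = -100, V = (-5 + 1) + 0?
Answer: 15622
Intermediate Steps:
V = -4 (V = -4 + 0 = -4)
B(A) = 105 + A**2 - 100*A (B(A) = (A**2 - 100*A) + 105 = 105 + A**2 - 100*A)
k(u) = -4/u
q = 61 (q = -(-244)/4 = -61*(-1) = 61)
B(184) + q = (105 + 184**2 - 100*184) + 61 = (105 + 33856 - 18400) + 61 = 15561 + 61 = 15622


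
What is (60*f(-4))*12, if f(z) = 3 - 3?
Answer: 0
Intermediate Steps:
f(z) = 0
(60*f(-4))*12 = (60*0)*12 = 0*12 = 0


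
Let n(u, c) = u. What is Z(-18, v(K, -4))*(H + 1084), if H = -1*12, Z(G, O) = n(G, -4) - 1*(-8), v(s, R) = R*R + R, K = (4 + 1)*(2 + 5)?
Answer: -10720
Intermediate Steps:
K = 35 (K = 5*7 = 35)
v(s, R) = R + R² (v(s, R) = R² + R = R + R²)
Z(G, O) = 8 + G (Z(G, O) = G - 1*(-8) = G + 8 = 8 + G)
H = -12
Z(-18, v(K, -4))*(H + 1084) = (8 - 18)*(-12 + 1084) = -10*1072 = -10720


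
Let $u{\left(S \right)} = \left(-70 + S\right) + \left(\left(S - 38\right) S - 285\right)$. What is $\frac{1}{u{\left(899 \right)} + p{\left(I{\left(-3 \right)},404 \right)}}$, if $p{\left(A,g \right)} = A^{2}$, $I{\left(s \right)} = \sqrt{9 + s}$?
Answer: $\frac{1}{774589} \approx 1.291 \cdot 10^{-6}$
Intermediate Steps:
$u{\left(S \right)} = -355 + S + S \left(-38 + S\right)$ ($u{\left(S \right)} = \left(-70 + S\right) + \left(\left(-38 + S\right) S - 285\right) = \left(-70 + S\right) + \left(S \left(-38 + S\right) - 285\right) = \left(-70 + S\right) + \left(-285 + S \left(-38 + S\right)\right) = -355 + S + S \left(-38 + S\right)$)
$\frac{1}{u{\left(899 \right)} + p{\left(I{\left(-3 \right)},404 \right)}} = \frac{1}{\left(-355 + 899^{2} - 33263\right) + \left(\sqrt{9 - 3}\right)^{2}} = \frac{1}{\left(-355 + 808201 - 33263\right) + \left(\sqrt{6}\right)^{2}} = \frac{1}{774583 + 6} = \frac{1}{774589}$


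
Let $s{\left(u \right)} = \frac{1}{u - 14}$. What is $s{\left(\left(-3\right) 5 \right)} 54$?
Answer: $- \frac{54}{29} \approx -1.8621$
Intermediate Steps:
$s{\left(u \right)} = \frac{1}{-14 + u}$
$s{\left(\left(-3\right) 5 \right)} 54 = \frac{1}{-14 - 15} \cdot 54 = \frac{1}{-29} \cdot 54 = \left(- \frac{1}{29}\right) 54 = - \frac{54}{29}$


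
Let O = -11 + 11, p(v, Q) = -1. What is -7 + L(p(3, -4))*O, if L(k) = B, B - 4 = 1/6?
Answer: -7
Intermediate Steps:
B = 25/6 (B = 4 + 1/6 = 25/6 ≈ 4.1667)
O = 0
L(k) = 25/6
-7 + L(p(3, -4))*O = -7 + (25/6)*0 = -7 + 0 = -7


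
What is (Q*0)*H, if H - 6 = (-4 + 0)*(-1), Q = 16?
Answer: 0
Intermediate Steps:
H = 10 (H = 6 + (-4 + 0)*(-1) = 6 - 4*(-1) = 6 + 4 = 10)
(Q*0)*H = (16*0)*10 = 0*10 = 0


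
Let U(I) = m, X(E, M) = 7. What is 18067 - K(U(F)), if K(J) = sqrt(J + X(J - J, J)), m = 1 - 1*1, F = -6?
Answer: 18067 - sqrt(7) ≈ 18064.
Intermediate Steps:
m = 0 (m = 1 - 1 = 0)
U(I) = 0
K(J) = sqrt(7 + J) (K(J) = sqrt(J + 7) = sqrt(7 + J))
18067 - K(U(F)) = 18067 - sqrt(7 + 0) = 18067 - sqrt(7)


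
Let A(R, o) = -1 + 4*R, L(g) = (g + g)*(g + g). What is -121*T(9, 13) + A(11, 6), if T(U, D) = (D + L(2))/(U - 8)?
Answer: -3466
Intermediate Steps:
L(g) = 4*g² (L(g) = (2*g)*(2*g) = 4*g²)
T(U, D) = (16 + D)/(-8 + U) (T(U, D) = (D + 4*2²)/(U - 8) = (D + 4*4)/(-8 + U) = (D + 16)/(-8 + U) = (16 + D)/(-8 + U))
-121*T(9, 13) + A(11, 6) = -121*(16 + 13)/(-8 + 9) + (-1 + 4*11) = -121*29/1 + (-1 + 44) = -121*29 + 43 = -3509 + 43 = -3466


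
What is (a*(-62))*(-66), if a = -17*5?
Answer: -347820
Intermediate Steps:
a = -85
(a*(-62))*(-66) = -85*(-62)*(-66) = 5270*(-66) = -347820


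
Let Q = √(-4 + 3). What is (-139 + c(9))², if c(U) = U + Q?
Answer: (130 - I)² ≈ 16899.0 - 260.0*I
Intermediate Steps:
Q = I (Q = √(-1) = I ≈ 1.0*I)
c(U) = I + U (c(U) = U + I = I + U)
(-139 + c(9))² = (-139 + (I + 9))² = (-139 + (9 + I))² = (-130 + I)²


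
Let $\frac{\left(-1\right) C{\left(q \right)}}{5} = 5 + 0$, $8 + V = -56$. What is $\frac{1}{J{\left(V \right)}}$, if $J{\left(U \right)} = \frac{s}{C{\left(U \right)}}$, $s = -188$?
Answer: $\frac{25}{188} \approx 0.13298$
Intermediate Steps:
$V = -64$ ($V = -8 - 56 = -64$)
$C{\left(q \right)} = -25$ ($C{\left(q \right)} = - 5 \left(5 + 0\right) = \left(-5\right) 5 = -25$)
$J{\left(U \right)} = \frac{188}{25}$ ($J{\left(U \right)} = - \frac{188}{-25} = \left(-188\right) \left(- \frac{1}{25}\right) = \frac{188}{25}$)
$\frac{1}{J{\left(V \right)}} = \frac{1}{\frac{188}{25}} = \frac{25}{188}$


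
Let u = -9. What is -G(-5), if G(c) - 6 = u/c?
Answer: -39/5 ≈ -7.8000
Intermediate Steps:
G(c) = 6 - 9/c
-G(-5) = -(6 - 9/(-5)) = -(6 - 9*(-⅕)) = -(6 + 9/5) = -1*39/5 = -39/5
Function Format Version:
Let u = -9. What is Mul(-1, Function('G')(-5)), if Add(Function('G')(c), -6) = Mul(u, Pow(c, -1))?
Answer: Rational(-39, 5) ≈ -7.8000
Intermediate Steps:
Function('G')(c) = Add(6, Mul(-9, Pow(c, -1)))
Mul(-1, Function('G')(-5)) = Mul(-1, Add(6, Mul(-9, Pow(-5, -1)))) = Mul(-1, Add(6, Mul(-9, Rational(-1, 5)))) = Mul(-1, Add(6, Rational(9, 5))) = Mul(-1, Rational(39, 5)) = Rational(-39, 5)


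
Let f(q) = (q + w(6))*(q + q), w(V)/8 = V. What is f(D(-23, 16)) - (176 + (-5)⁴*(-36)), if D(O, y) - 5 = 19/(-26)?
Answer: 7696361/338 ≈ 22770.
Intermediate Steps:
w(V) = 8*V
D(O, y) = 111/26 (D(O, y) = 5 + 19/(-26) = 5 + 19*(-1/26) = 5 - 19/26 = 111/26)
f(q) = 2*q*(48 + q) (f(q) = (q + 8*6)*(q + q) = (q + 48)*(2*q) = (48 + q)*(2*q) = 2*q*(48 + q))
f(D(-23, 16)) - (176 + (-5)⁴*(-36)) = 2*(111/26)*(48 + 111/26) - (176 + (-5)⁴*(-36)) = 2*(111/26)*(1359/26) - (176 + 625*(-36)) = 150849/338 - (176 - 22500) = 150849/338 - 1*(-22324) = 150849/338 + 22324 = 7696361/338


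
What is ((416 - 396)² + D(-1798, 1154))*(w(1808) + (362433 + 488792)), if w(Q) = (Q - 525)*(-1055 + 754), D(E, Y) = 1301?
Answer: 791036442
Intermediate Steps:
w(Q) = 158025 - 301*Q (w(Q) = (-525 + Q)*(-301) = 158025 - 301*Q)
((416 - 396)² + D(-1798, 1154))*(w(1808) + (362433 + 488792)) = ((416 - 396)² + 1301)*((158025 - 301*1808) + (362433 + 488792)) = (20² + 1301)*((158025 - 544208) + 851225) = (400 + 1301)*(-386183 + 851225) = 1701*465042 = 791036442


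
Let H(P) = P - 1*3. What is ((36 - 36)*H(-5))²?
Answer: 0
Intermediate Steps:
H(P) = -3 + P (H(P) = P - 3 = -3 + P)
((36 - 36)*H(-5))² = ((36 - 36)*(-3 - 5))² = (0*(-8))² = 0² = 0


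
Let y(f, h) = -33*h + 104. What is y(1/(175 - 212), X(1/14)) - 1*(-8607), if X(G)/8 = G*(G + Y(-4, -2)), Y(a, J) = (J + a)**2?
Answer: 393509/49 ≈ 8030.8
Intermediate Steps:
X(G) = 8*G*(36 + G) (X(G) = 8*(G*(G + (-2 - 4)**2)) = 8*(G*(G + (-6)**2)) = 8*(G*(G + 36)) = 8*(G*(36 + G)) = 8*G*(36 + G))
y(f, h) = 104 - 33*h
y(1/(175 - 212), X(1/14)) - 1*(-8607) = (104 - 264*(36 + 1/14)/14) - 1*(-8607) = (104 - 264*(36 + 1/14)/14) + 8607 = (104 - 264*505/(14*14)) + 8607 = (104 - 33*1010/49) + 8607 = (104 - 33330/49) + 8607 = -28234/49 + 8607 = 393509/49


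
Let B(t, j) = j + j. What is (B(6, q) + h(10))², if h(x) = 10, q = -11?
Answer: 144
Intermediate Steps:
B(t, j) = 2*j
(B(6, q) + h(10))² = (2*(-11) + 10)² = (-22 + 10)² = (-12)² = 144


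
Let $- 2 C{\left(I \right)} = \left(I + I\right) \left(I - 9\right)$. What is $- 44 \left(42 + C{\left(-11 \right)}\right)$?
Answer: $7832$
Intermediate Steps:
$C{\left(I \right)} = - I \left(-9 + I\right)$ ($C{\left(I \right)} = - \frac{\left(I + I\right) \left(I - 9\right)}{2} = - \frac{2 I \left(-9 + I\right)}{2} = - I \left(-9 + I\right)$)
$- 44 \left(42 + C{\left(-11 \right)}\right) = - 44 \left(42 - 11 \left(9 - -11\right)\right) = - 44 \left(42 - 11 \left(9 + 11\right)\right) = - 44 \left(42 - 220\right) = \left(-44\right) \left(-178\right) = 7832$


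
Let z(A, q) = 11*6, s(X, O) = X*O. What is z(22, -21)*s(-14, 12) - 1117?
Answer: -12205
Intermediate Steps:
s(X, O) = O*X
z(A, q) = 66
z(22, -21)*s(-14, 12) - 1117 = 66*(12*(-14)) - 1117 = 66*(-168) - 1117 = -11088 - 1117 = -12205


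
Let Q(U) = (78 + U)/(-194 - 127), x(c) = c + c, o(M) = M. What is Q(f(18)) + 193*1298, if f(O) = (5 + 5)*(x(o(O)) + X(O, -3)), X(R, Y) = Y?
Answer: 26804862/107 ≈ 2.5051e+5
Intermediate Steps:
x(c) = 2*c
f(O) = -30 + 20*O (f(O) = (5 + 5)*(2*O - 3) = 10*(-3 + 2*O) = -30 + 20*O)
Q(U) = -26/107 - U/321 (Q(U) = (78 + U)/(-321) = (78 + U)*(-1/321) = -26/107 - U/321)
Q(f(18)) + 193*1298 = (-26/107 - (-30 + 20*18)/321) + 193*1298 = (-26/107 - (-30 + 360)/321) + 250514 = (-26/107 - 1/321*330) + 250514 = (-26/107 - 110/107) + 250514 = -136/107 + 250514 = 26804862/107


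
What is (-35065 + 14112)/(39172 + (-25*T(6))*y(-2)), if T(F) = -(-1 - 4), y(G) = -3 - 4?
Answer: -20953/40047 ≈ -0.52321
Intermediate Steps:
y(G) = -7
T(F) = 5 (T(F) = -1*(-5) = 5)
(-35065 + 14112)/(39172 + (-25*T(6))*y(-2)) = (-35065 + 14112)/(39172 - 25*5*(-7)) = -20953/(39172 - 125*(-7)) = -20953/(39172 + 875) = -20953/40047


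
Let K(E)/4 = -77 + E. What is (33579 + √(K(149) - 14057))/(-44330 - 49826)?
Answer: -33579/94156 - 7*I*√281/94156 ≈ -0.35663 - 0.0012462*I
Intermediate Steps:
K(E) = -308 + 4*E (K(E) = 4*(-77 + E) = -308 + 4*E)
(33579 + √(K(149) - 14057))/(-44330 - 49826) = (33579 + √((-308 + 4*149) - 14057))/(-44330 - 49826) = (33579 + √((-308 + 596) - 14057))/(-94156) = (33579 + √(288 - 14057))*(-1/94156) = (33579 + √(-13769))*(-1/94156) = (33579 + 7*I*√281)*(-1/94156) = -33579/94156 - 7*I*√281/94156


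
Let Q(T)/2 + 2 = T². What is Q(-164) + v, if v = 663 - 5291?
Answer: 49160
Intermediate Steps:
Q(T) = -4 + 2*T²
v = -4628
Q(-164) + v = (-4 + 2*(-164)²) - 4628 = (-4 + 2*26896) - 4628 = (-4 + 53792) - 4628 = 53788 - 4628 = 49160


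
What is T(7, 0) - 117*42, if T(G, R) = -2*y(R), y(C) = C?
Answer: -4914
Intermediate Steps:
T(G, R) = -2*R
T(7, 0) - 117*42 = -2*0 - 117*42 = 0 - 4914 = -4914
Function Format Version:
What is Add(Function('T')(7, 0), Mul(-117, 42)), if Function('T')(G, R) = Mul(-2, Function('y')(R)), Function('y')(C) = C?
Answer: -4914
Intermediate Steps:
Function('T')(G, R) = Mul(-2, R)
Add(Function('T')(7, 0), Mul(-117, 42)) = Add(Mul(-2, 0), Mul(-117, 42)) = Add(0, -4914) = -4914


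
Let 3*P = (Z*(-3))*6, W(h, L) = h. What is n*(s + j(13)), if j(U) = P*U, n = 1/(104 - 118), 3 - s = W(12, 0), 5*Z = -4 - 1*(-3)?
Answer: -33/70 ≈ -0.47143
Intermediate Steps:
Z = -1/5 (Z = (-4 - 1*(-3))/5 = (-4 + 3)/5 = (1/5)*(-1) = -1/5 ≈ -0.20000)
s = -9 (s = 3 - 1*12 = 3 - 12 = -9)
n = -1/14 (n = 1/(-14) = -1/14 ≈ -0.071429)
P = 6/5 (P = (-1/5*(-3)*6)/3 = ((3/5)*6)/3 = (1/3)*(18/5) = 6/5 ≈ 1.2000)
j(U) = 6*U/5
n*(s + j(13)) = -(-9 + (6/5)*13)/14 = -(-9 + 78/5)/14 = -1/14*33/5 = -33/70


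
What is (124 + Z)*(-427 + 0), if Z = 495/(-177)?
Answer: -3053477/59 ≈ -51754.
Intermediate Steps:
Z = -165/59 (Z = 495*(-1/177) = -165/59 ≈ -2.7966)
(124 + Z)*(-427 + 0) = (124 - 165/59)*(-427 + 0) = (7151/59)*(-427) = -3053477/59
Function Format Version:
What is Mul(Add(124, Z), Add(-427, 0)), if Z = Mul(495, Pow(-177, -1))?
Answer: Rational(-3053477, 59) ≈ -51754.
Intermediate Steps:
Z = Rational(-165, 59) (Z = Mul(495, Rational(-1, 177)) = Rational(-165, 59) ≈ -2.7966)
Mul(Add(124, Z), Add(-427, 0)) = Mul(Add(124, Rational(-165, 59)), Add(-427, 0)) = Mul(Rational(7151, 59), -427) = Rational(-3053477, 59)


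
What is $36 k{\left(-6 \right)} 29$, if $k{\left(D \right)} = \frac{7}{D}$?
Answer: $-1218$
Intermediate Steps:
$36 k{\left(-6 \right)} 29 = 36 \frac{7}{-6} \cdot 29 = 36 \cdot 7 \left(- \frac{1}{6}\right) 29 = 36 \left(- \frac{7}{6}\right) 29 = \left(-42\right) 29 = -1218$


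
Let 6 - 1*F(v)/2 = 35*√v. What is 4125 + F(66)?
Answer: 4137 - 70*√66 ≈ 3568.3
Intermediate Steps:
F(v) = 12 - 70*√v
4125 + F(66) = 4125 + (12 - 70*√66) = 4137 - 70*√66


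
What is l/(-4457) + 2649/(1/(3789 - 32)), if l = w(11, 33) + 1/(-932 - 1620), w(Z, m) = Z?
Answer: 113200007959281/11374264 ≈ 9.9523e+6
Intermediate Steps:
l = 28071/2552 (l = 11 + 1/(-932 - 1620) = 11 + 1/(-2552) = 11 - 1/2552 = 28071/2552 ≈ 11.000)
l/(-4457) + 2649/(1/(3789 - 32)) = (28071/2552)/(-4457) + 2649/(1/(3789 - 32)) = (28071/2552)*(-1/4457) + 2649/(1/3757) = -28071/11374264 + 2649/(1/3757) = -28071/11374264 + 2649*3757 = -28071/11374264 + 9952293 = 113200007959281/11374264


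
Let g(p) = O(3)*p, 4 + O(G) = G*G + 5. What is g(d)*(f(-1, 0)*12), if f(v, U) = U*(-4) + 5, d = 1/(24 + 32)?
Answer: 75/7 ≈ 10.714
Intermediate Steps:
d = 1/56 ≈ 0.017857
f(v, U) = 5 - 4*U (f(v, U) = -4*U + 5 = 5 - 4*U)
O(G) = 1 + G² (O(G) = -4 + (G*G + 5) = -4 + (G² + 5) = -4 + (5 + G²) = 1 + G²)
g(p) = 10*p (g(p) = (1 + 3²)*p = (1 + 9)*p = 10*p)
g(d)*(f(-1, 0)*12) = (10*(1/56))*((5 - 4*0)*12) = 5*((5 + 0)*12)/28 = 5*(5*12)/28 = (5/28)*60 = 75/7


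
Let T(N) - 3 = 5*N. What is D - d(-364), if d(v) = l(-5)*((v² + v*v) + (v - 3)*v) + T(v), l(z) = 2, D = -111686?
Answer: -907029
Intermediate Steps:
T(N) = 3 + 5*N
d(v) = 3 + 4*v² + 5*v + 2*v*(-3 + v) (d(v) = 2*((v² + v*v) + (v - 3)*v) + (3 + 5*v) = 2*((v² + v²) + (-3 + v)*v) + (3 + 5*v) = 2*(2*v² + v*(-3 + v)) + (3 + 5*v) = (4*v² + 2*v*(-3 + v)) + (3 + 5*v) = 3 + 4*v² + 5*v + 2*v*(-3 + v))
D - d(-364) = -111686 - (3 - 1*(-364) + 6*(-364)²) = -111686 - (3 + 364 + 6*132496) = -111686 - (3 + 364 + 794976) = -111686 - 1*795343 = -111686 - 795343 = -907029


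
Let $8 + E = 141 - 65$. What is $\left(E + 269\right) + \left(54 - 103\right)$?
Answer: $288$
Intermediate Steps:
$E = 68$ ($E = -8 + \left(141 - 65\right) = -8 + 76 = 68$)
$\left(E + 269\right) + \left(54 - 103\right) = \left(68 + 269\right) + \left(54 - 103\right) = 337 - 49 = 288$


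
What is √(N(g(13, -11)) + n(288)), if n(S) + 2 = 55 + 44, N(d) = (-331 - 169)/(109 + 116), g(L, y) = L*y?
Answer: √853/3 ≈ 9.7354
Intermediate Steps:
N(d) = -20/9 (N(d) = -500/225 = -500*1/225 = -20/9)
n(S) = 97 (n(S) = -2 + (55 + 44) = -2 + 99 = 97)
√(N(g(13, -11)) + n(288)) = √(-20/9 + 97) = √(853/9) = √853/3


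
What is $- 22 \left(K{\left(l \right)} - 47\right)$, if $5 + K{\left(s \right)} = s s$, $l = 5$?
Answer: $594$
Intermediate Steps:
$K{\left(s \right)} = -5 + s^{2}$ ($K{\left(s \right)} = -5 + s s = -5 + s^{2}$)
$- 22 \left(K{\left(l \right)} - 47\right) = - 22 \left(\left(-5 + 5^{2}\right) - 47\right) = - 22 \left(\left(-5 + 25\right) - 47\right) = - 22 \left(20 - 47\right) = \left(-22\right) \left(-27\right) = 594$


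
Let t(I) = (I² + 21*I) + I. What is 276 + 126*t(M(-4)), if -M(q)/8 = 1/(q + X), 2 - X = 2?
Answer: 6324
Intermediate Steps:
X = 0 (X = 2 - 1*2 = 2 - 2 = 0)
M(q) = -8/q (M(q) = -8/(q + 0) = -8/q)
t(I) = I² + 22*I
276 + 126*t(M(-4)) = 276 + 126*((-8/(-4))*(22 - 8/(-4))) = 276 + 126*((-8*(-¼))*(22 - 8*(-¼))) = 276 + 126*(2*(22 + 2)) = 276 + 126*(2*24) = 276 + 126*48 = 276 + 6048 = 6324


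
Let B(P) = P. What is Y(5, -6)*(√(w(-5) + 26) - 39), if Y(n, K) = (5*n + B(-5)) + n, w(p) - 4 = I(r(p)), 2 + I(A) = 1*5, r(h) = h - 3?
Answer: -975 + 25*√33 ≈ -831.39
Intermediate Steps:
r(h) = -3 + h
I(A) = 3 (I(A) = -2 + 1*5 = -2 + 5 = 3)
w(p) = 7 (w(p) = 4 + 3 = 7)
Y(n, K) = -5 + 6*n (Y(n, K) = (5*n - 5) + n = (-5 + 5*n) + n = -5 + 6*n)
Y(5, -6)*(√(w(-5) + 26) - 39) = (-5 + 6*5)*(√(7 + 26) - 39) = (-5 + 30)*(√33 - 39) = 25*(-39 + √33) = -975 + 25*√33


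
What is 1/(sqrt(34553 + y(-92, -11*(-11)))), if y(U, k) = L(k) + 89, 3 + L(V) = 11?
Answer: sqrt(154)/2310 ≈ 0.0053722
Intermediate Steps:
L(V) = 8 (L(V) = -3 + 11 = 8)
y(U, k) = 97 (y(U, k) = 8 + 89 = 97)
1/(sqrt(34553 + y(-92, -11*(-11)))) = 1/(sqrt(34553 + 97)) = 1/(sqrt(34650)) = 1/(15*sqrt(154)) = sqrt(154)/2310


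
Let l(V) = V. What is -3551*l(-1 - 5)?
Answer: 21306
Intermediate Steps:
-3551*l(-1 - 5) = -3551*(-1 - 5) = -3551*(-6) = 21306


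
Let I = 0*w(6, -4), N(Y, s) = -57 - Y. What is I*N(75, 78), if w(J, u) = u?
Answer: 0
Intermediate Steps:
I = 0 (I = 0*(-4) = 0)
I*N(75, 78) = 0*(-57 - 1*75) = 0*(-57 - 75) = 0*(-132) = 0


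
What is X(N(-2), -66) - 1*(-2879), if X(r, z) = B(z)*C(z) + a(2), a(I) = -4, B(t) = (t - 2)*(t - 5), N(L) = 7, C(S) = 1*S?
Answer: -315773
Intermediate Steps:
C(S) = S
B(t) = (-5 + t)*(-2 + t) (B(t) = (-2 + t)*(-5 + t) = (-5 + t)*(-2 + t))
X(r, z) = -4 + z*(10 + z² - 7*z) (X(r, z) = (10 + z² - 7*z)*z - 4 = z*(10 + z² - 7*z) - 4 = -4 + z*(10 + z² - 7*z))
X(N(-2), -66) - 1*(-2879) = (-4 - 66*(10 + (-66)² - 7*(-66))) - 1*(-2879) = (-4 - 66*(10 + 4356 + 462)) + 2879 = (-4 - 66*4828) + 2879 = (-4 - 318648) + 2879 = -318652 + 2879 = -315773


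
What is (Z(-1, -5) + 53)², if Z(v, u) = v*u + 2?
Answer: 3600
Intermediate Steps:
Z(v, u) = 2 + u*v (Z(v, u) = u*v + 2 = 2 + u*v)
(Z(-1, -5) + 53)² = ((2 - 5*(-1)) + 53)² = ((2 + 5) + 53)² = (7 + 53)² = 60² = 3600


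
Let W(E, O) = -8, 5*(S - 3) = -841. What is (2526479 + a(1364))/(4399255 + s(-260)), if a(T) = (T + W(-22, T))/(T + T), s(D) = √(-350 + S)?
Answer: 5414411425594525/9427892276341726 - 3446118034*I*√805/32997622967196041 ≈ 0.5743 - 2.9631e-6*I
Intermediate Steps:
S = -826/5 (S = 3 + (⅕)*(-841) = 3 - 841/5 = -826/5 ≈ -165.20)
s(D) = 4*I*√805/5 (s(D) = √(-350 - 826/5) = √(-2576/5) = 4*I*√805/5)
a(T) = (-8 + T)/(2*T) (a(T) = (T - 8)/(T + T) = (-8 + T)/((2*T)) = (-8 + T)*(1/(2*T)) = (-8 + T)/(2*T))
(2526479 + a(1364))/(4399255 + s(-260)) = (2526479 + (½)*(-8 + 1364)/1364)/(4399255 + 4*I*√805/5) = (2526479 + (½)*(1/1364)*1356)/(4399255 + 4*I*√805/5) = (2526479 + 339/682)/(4399255 + 4*I*√805/5) = 1723059017/(682*(4399255 + 4*I*√805/5))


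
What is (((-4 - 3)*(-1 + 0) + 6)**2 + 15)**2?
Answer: 33856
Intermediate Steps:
(((-4 - 3)*(-1 + 0) + 6)**2 + 15)**2 = ((-7*(-1) + 6)**2 + 15)**2 = ((7 + 6)**2 + 15)**2 = (13**2 + 15)**2 = (169 + 15)**2 = 184**2 = 33856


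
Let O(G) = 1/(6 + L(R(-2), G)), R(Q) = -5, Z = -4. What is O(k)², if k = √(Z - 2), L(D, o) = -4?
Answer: ¼ ≈ 0.25000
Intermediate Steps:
k = I*√6 (k = √(-4 - 2) = √(-6) = I*√6 ≈ 2.4495*I)
O(G) = ½ (O(G) = 1/(6 - 4) = 1/2 = ½)
O(k)² = (½)² = ¼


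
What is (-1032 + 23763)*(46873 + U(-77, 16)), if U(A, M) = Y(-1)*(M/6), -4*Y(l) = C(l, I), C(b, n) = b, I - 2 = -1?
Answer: 1065485317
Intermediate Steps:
I = 1 (I = 2 - 1 = 1)
Y(l) = -l/4
U(A, M) = M/24 (U(A, M) = (-1/4*(-1))*(M/6) = (M*(1/6))/4 = (M/6)/4 = M/24)
(-1032 + 23763)*(46873 + U(-77, 16)) = (-1032 + 23763)*(46873 + (1/24)*16) = 22731*(46873 + 2/3) = 22731*(140621/3) = 1065485317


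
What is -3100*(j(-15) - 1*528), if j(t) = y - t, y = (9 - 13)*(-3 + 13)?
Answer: 1714300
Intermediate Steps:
y = -40 (y = -4*10 = -40)
j(t) = -40 - t
-3100*(j(-15) - 1*528) = -3100*((-40 - 1*(-15)) - 1*528) = -3100*((-40 + 15) - 528) = -3100*(-25 - 528) = -3100*(-553) = 1714300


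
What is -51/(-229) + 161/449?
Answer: 59768/102821 ≈ 0.58128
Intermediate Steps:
-51/(-229) + 161/449 = -51*(-1/229) + 161*(1/449) = 51/229 + 161/449 = 59768/102821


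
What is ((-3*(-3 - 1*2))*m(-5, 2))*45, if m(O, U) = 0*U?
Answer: 0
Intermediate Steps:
m(O, U) = 0
((-3*(-3 - 1*2))*m(-5, 2))*45 = (-3*(-3 - 1*2)*0)*45 = (-3*(-3 - 2)*0)*45 = (-3*(-5)*0)*45 = (15*0)*45 = 0*45 = 0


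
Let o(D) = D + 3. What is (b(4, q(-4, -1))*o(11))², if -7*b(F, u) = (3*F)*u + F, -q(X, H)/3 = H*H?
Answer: 4096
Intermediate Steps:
q(X, H) = -3*H² (q(X, H) = -3*H*H = -3*H²)
b(F, u) = -F/7 - 3*F*u/7 (b(F, u) = -((3*F)*u + F)/7 = -(3*F*u + F)/7 = -(F + 3*F*u)/7 = -F/7 - 3*F*u/7)
o(D) = 3 + D
(b(4, q(-4, -1))*o(11))² = ((-⅐*4*(1 + 3*(-3*(-1)²)))*(3 + 11))² = (-⅐*4*(1 + 3*(-3*1))*14)² = (-⅐*4*(1 + 3*(-3))*14)² = (-⅐*4*(1 - 9)*14)² = (-⅐*4*(-8)*14)² = ((32/7)*14)² = 64² = 4096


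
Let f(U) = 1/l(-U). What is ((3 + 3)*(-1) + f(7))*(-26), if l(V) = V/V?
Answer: 130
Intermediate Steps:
l(V) = 1
f(U) = 1 (f(U) = 1/1 = 1)
((3 + 3)*(-1) + f(7))*(-26) = ((3 + 3)*(-1) + 1)*(-26) = (6*(-1) + 1)*(-26) = (-6 + 1)*(-26) = -5*(-26) = 130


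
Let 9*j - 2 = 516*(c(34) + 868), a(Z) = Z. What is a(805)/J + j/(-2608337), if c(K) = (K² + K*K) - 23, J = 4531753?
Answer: -7363391679977/106383051222849 ≈ -0.069216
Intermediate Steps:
c(K) = -23 + 2*K² (c(K) = (K² + K²) - 23 = 2*K² - 23 = -23 + 2*K²)
j = 1629014/9 (j = 2/9 + (516*((-23 + 2*34²) + 868))/9 = 2/9 + (516*((-23 + 2*1156) + 868))/9 = 2/9 + (516*((-23 + 2312) + 868))/9 = 2/9 + (516*(2289 + 868))/9 = 2/9 + (516*3157)/9 = 2/9 + (⅑)*1629012 = 2/9 + 543004/3 = 1629014/9 ≈ 1.8100e+5)
a(805)/J + j/(-2608337) = 805/4531753 + (1629014/9)/(-2608337) = 805*(1/4531753) + (1629014/9)*(-1/2608337) = 805/4531753 - 1629014/23475033 = -7363391679977/106383051222849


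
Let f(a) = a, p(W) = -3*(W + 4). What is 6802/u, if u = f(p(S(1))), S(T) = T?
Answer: -6802/15 ≈ -453.47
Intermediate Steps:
p(W) = -12 - 3*W (p(W) = -3*(4 + W) = -12 - 3*W)
u = -15 (u = -12 - 3*1 = -12 - 3 = -15)
6802/u = 6802/(-15) = 6802*(-1/15) = -6802/15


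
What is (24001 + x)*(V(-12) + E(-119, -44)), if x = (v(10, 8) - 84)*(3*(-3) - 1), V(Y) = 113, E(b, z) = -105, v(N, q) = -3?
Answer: 198968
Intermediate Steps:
x = 870 (x = (-3 - 84)*(3*(-3) - 1) = -87*(-9 - 1) = -87*(-10) = 870)
(24001 + x)*(V(-12) + E(-119, -44)) = (24001 + 870)*(113 - 105) = 24871*8 = 198968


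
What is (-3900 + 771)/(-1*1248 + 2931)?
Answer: -1043/561 ≈ -1.8592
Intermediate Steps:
(-3900 + 771)/(-1*1248 + 2931) = -3129/(-1248 + 2931) = -3129/1683 = -3129*1/1683 = -1043/561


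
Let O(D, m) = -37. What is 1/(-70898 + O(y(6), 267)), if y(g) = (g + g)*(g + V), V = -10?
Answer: -1/70935 ≈ -1.4097e-5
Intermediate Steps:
y(g) = 2*g*(-10 + g) (y(g) = (g + g)*(g - 10) = (2*g)*(-10 + g) = 2*g*(-10 + g))
1/(-70898 + O(y(6), 267)) = 1/(-70898 - 37) = 1/(-70935) = -1/70935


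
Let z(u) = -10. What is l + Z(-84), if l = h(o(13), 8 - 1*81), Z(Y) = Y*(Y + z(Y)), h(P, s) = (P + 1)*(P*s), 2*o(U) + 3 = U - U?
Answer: 31365/4 ≈ 7841.3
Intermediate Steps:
o(U) = -3/2 (o(U) = -3/2 + (U - U)/2 = -3/2 + (½)*0 = -3/2 + 0 = -3/2)
h(P, s) = P*s*(1 + P) (h(P, s) = (1 + P)*(P*s) = P*s*(1 + P))
Z(Y) = Y*(-10 + Y) (Z(Y) = Y*(Y - 10) = Y*(-10 + Y))
l = -219/4 (l = -3*(8 - 1*81)*(1 - 3/2)/2 = -3/2*(8 - 81)*(-½) = -3/2*(-73)*(-½) = -219/4 ≈ -54.750)
l + Z(-84) = -219/4 - 84*(-10 - 84) = -219/4 - 84*(-94) = -219/4 + 7896 = 31365/4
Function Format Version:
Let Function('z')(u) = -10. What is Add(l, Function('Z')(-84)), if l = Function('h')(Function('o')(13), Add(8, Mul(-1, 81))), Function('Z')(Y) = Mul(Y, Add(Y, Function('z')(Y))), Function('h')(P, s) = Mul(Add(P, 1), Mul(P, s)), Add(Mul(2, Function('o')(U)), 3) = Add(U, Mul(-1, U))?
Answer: Rational(31365, 4) ≈ 7841.3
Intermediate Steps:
Function('o')(U) = Rational(-3, 2) (Function('o')(U) = Add(Rational(-3, 2), Mul(Rational(1, 2), Add(U, Mul(-1, U)))) = Add(Rational(-3, 2), Mul(Rational(1, 2), 0)) = Add(Rational(-3, 2), 0) = Rational(-3, 2))
Function('h')(P, s) = Mul(P, s, Add(1, P)) (Function('h')(P, s) = Mul(Add(1, P), Mul(P, s)) = Mul(P, s, Add(1, P)))
Function('Z')(Y) = Mul(Y, Add(-10, Y)) (Function('Z')(Y) = Mul(Y, Add(Y, -10)) = Mul(Y, Add(-10, Y)))
l = Rational(-219, 4) (l = Mul(Rational(-3, 2), Add(8, Mul(-1, 81)), Add(1, Rational(-3, 2))) = Mul(Rational(-3, 2), Add(8, -81), Rational(-1, 2)) = Mul(Rational(-3, 2), -73, Rational(-1, 2)) = Rational(-219, 4) ≈ -54.750)
Add(l, Function('Z')(-84)) = Add(Rational(-219, 4), Mul(-84, Add(-10, -84))) = Add(Rational(-219, 4), Mul(-84, -94)) = Add(Rational(-219, 4), 7896) = Rational(31365, 4)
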